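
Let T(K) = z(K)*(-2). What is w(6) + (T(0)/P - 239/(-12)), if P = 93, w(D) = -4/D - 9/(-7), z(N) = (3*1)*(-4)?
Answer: 18049/868 ≈ 20.794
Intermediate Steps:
z(N) = -12 (z(N) = 3*(-4) = -12)
w(D) = 9/7 - 4/D (w(D) = -4/D - 9*(-⅐) = -4/D + 9/7 = 9/7 - 4/D)
T(K) = 24 (T(K) = -12*(-2) = 24)
w(6) + (T(0)/P - 239/(-12)) = (9/7 - 4/6) + (24/93 - 239/(-12)) = (9/7 - 4*⅙) + (24*(1/93) - 239*(-1/12)) = (9/7 - ⅔) + (8/31 + 239/12) = 13/21 + 7505/372 = 18049/868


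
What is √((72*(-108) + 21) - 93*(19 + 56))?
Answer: I*√14730 ≈ 121.37*I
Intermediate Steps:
√((72*(-108) + 21) - 93*(19 + 56)) = √((-7776 + 21) - 93*75) = √(-7755 - 6975) = √(-14730) = I*√14730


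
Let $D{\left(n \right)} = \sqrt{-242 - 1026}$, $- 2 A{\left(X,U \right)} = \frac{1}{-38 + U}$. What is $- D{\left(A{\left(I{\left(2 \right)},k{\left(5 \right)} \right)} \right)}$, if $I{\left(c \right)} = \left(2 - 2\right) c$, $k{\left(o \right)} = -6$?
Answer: $- 2 i \sqrt{317} \approx - 35.609 i$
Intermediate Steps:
$I{\left(c \right)} = 0$ ($I{\left(c \right)} = 0 c = 0$)
$A{\left(X,U \right)} = - \frac{1}{2 \left(-38 + U\right)}$
$D{\left(n \right)} = 2 i \sqrt{317}$ ($D{\left(n \right)} = \sqrt{-1268} = 2 i \sqrt{317}$)
$- D{\left(A{\left(I{\left(2 \right)},k{\left(5 \right)} \right)} \right)} = - 2 i \sqrt{317}$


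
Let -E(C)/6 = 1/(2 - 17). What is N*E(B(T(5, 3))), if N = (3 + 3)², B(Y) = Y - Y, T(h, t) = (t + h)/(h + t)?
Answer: 72/5 ≈ 14.400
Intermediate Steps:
T(h, t) = 1 (T(h, t) = (h + t)/(h + t) = 1)
B(Y) = 0
N = 36 (N = 6² = 36)
E(C) = ⅖ (E(C) = -6/(2 - 17) = -6/(-15) = -6*(-1/15) = ⅖)
N*E(B(T(5, 3))) = 36*(⅖) = 72/5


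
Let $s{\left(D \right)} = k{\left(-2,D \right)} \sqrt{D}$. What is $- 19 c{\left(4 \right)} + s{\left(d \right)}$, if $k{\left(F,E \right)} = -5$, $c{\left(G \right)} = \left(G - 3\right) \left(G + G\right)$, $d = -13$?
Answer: $-152 - 5 i \sqrt{13} \approx -152.0 - 18.028 i$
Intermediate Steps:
$c{\left(G \right)} = 2 G \left(-3 + G\right)$ ($c{\left(G \right)} = \left(-3 + G\right) 2 G = 2 G \left(-3 + G\right)$)
$s{\left(D \right)} = - 5 \sqrt{D}$
$- 19 c{\left(4 \right)} + s{\left(d \right)} = - 19 \cdot 2 \cdot 4 \left(-3 + 4\right) - 5 \sqrt{-13} = - 19 \cdot 2 \cdot 4 \cdot 1 - 5 i \sqrt{13} = \left(-19\right) 8 - 5 i \sqrt{13} = -152 - 5 i \sqrt{13}$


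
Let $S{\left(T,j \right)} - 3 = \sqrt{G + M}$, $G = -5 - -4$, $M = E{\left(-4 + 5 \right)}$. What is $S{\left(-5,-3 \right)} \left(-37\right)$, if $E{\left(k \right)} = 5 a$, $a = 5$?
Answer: $-111 - 74 \sqrt{6} \approx -292.26$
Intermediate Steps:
$E{\left(k \right)} = 25$ ($E{\left(k \right)} = 5 \cdot 5 = 25$)
$M = 25$
$G = -1$ ($G = -5 + 4 = -1$)
$S{\left(T,j \right)} = 3 + 2 \sqrt{6}$ ($S{\left(T,j \right)} = 3 + \sqrt{-1 + 25} = 3 + \sqrt{24} = 3 + 2 \sqrt{6}$)
$S{\left(-5,-3 \right)} \left(-37\right) = \left(3 + 2 \sqrt{6}\right) \left(-37\right) = -111 - 74 \sqrt{6}$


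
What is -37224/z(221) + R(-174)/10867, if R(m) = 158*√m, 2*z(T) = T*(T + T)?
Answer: -37224/48841 + 158*I*√174/10867 ≈ -0.76215 + 0.19179*I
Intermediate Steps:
z(T) = T² (z(T) = (T*(T + T))/2 = (T*(2*T))/2 = (2*T²)/2 = T²)
-37224/z(221) + R(-174)/10867 = -37224/(221²) + (158*√(-174))/10867 = -37224/48841 + (158*(I*√174))*(1/10867) = -37224*1/48841 + (158*I*√174)*(1/10867) = -37224/48841 + 158*I*√174/10867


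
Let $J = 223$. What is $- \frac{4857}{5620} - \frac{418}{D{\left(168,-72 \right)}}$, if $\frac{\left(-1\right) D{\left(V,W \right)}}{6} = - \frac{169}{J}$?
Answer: $- \frac{264393839}{2849340} \approx -92.791$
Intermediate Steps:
$D{\left(V,W \right)} = \frac{1014}{223}$ ($D{\left(V,W \right)} = - 6 \left(- \frac{169}{223}\right) = - 6 \left(\left(-169\right) \frac{1}{223}\right) = \left(-6\right) \left(- \frac{169}{223}\right) = \frac{1014}{223}$)
$- \frac{4857}{5620} - \frac{418}{D{\left(168,-72 \right)}} = - \frac{4857}{5620} - \frac{418}{\frac{1014}{223}} = \left(-4857\right) \frac{1}{5620} - \frac{46607}{507} = - \frac{4857}{5620} - \frac{46607}{507} = - \frac{264393839}{2849340}$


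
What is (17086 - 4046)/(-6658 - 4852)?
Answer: -1304/1151 ≈ -1.1329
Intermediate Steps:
(17086 - 4046)/(-6658 - 4852) = 13040/(-11510) = 13040*(-1/11510) = -1304/1151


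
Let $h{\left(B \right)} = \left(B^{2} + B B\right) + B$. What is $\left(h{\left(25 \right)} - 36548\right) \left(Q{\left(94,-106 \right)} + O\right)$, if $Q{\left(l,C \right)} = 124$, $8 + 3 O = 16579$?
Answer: $- \frac{597630439}{3} \approx -1.9921 \cdot 10^{8}$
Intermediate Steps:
$O = \frac{16571}{3}$ ($O = - \frac{8}{3} + \frac{1}{3} \cdot 16579 = - \frac{8}{3} + \frac{16579}{3} = \frac{16571}{3} \approx 5523.7$)
$h{\left(B \right)} = B + 2 B^{2}$ ($h{\left(B \right)} = \left(B^{2} + B^{2}\right) + B = 2 B^{2} + B = B + 2 B^{2}$)
$\left(h{\left(25 \right)} - 36548\right) \left(Q{\left(94,-106 \right)} + O\right) = \left(25 \left(1 + 2 \cdot 25\right) - 36548\right) \left(124 + \frac{16571}{3}\right) = \left(25 \left(1 + 50\right) - 36548\right) \frac{16943}{3} = \left(25 \cdot 51 - 36548\right) \frac{16943}{3} = \left(1275 - 36548\right) \frac{16943}{3} = \left(-35273\right) \frac{16943}{3} = - \frac{597630439}{3}$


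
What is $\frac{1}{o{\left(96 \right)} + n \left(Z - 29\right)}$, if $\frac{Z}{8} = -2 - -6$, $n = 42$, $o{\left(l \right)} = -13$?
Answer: $\frac{1}{113} \approx 0.0088496$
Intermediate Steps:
$Z = 32$ ($Z = 8 \left(-2 - -6\right) = 8 \left(-2 + 6\right) = 8 \cdot 4 = 32$)
$\frac{1}{o{\left(96 \right)} + n \left(Z - 29\right)} = \frac{1}{-13 + 42 \left(32 - 29\right)} = \frac{1}{-13 + 42 \cdot 3} = \frac{1}{-13 + 126} = \frac{1}{113}$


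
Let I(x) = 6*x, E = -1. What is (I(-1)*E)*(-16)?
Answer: -96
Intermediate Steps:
(I(-1)*E)*(-16) = ((6*(-1))*(-1))*(-16) = -6*(-1)*(-16) = 6*(-16) = -96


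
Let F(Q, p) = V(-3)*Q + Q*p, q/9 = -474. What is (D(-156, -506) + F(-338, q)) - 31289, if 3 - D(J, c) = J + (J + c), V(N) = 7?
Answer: 1409074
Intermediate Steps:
D(J, c) = 3 - c - 2*J (D(J, c) = 3 - (J + (J + c)) = 3 - (c + 2*J) = 3 + (-c - 2*J) = 3 - c - 2*J)
q = -4266 (q = 9*(-474) = -4266)
F(Q, p) = 7*Q + Q*p
(D(-156, -506) + F(-338, q)) - 31289 = ((3 - 1*(-506) - 2*(-156)) - 338*(7 - 4266)) - 31289 = ((3 + 506 + 312) - 338*(-4259)) - 31289 = (821 + 1439542) - 31289 = 1440363 - 31289 = 1409074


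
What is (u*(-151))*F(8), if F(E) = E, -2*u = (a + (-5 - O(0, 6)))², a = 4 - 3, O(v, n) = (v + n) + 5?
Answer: 135900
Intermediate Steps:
O(v, n) = 5 + n + v (O(v, n) = (n + v) + 5 = 5 + n + v)
a = 1
u = -225/2 (u = -(1 + (-5 - (5 + 6 + 0)))²/2 = -(1 + (-5 - 1*11))²/2 = -(1 + (-5 - 11))²/2 = -(1 - 16)²/2 = -½*(-15)² = -½*225 = -225/2 ≈ -112.50)
(u*(-151))*F(8) = -225/2*(-151)*8 = (33975/2)*8 = 135900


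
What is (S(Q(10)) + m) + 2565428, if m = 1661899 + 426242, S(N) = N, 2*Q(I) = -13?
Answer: 9307125/2 ≈ 4.6536e+6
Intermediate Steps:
Q(I) = -13/2 (Q(I) = (1/2)*(-13) = -13/2)
m = 2088141
(S(Q(10)) + m) + 2565428 = (-13/2 + 2088141) + 2565428 = 4176269/2 + 2565428 = 9307125/2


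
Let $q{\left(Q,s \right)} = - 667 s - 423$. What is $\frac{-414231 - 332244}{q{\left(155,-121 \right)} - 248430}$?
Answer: $\frac{746475}{168146} \approx 4.4394$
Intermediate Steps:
$q{\left(Q,s \right)} = -423 - 667 s$
$\frac{-414231 - 332244}{q{\left(155,-121 \right)} - 248430} = \frac{-414231 - 332244}{\left(-423 - -80707\right) - 248430} = - \frac{746475}{\left(-423 + 80707\right) - 248430} = - \frac{746475}{80284 - 248430} = - \frac{746475}{-168146} = \left(-746475\right) \left(- \frac{1}{168146}\right) = \frac{746475}{168146}$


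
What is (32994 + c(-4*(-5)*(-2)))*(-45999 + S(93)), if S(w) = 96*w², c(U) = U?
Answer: 25845986970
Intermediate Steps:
(32994 + c(-4*(-5)*(-2)))*(-45999 + S(93)) = (32994 - 4*(-5)*(-2))*(-45999 + 96*93²) = (32994 + 20*(-2))*(-45999 + 96*8649) = (32994 - 40)*(-45999 + 830304) = 32954*784305 = 25845986970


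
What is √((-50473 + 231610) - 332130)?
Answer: 3*I*√16777 ≈ 388.58*I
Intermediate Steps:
√((-50473 + 231610) - 332130) = √(181137 - 332130) = √(-150993) = 3*I*√16777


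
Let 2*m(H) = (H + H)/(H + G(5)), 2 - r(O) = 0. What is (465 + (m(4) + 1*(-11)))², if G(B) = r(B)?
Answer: 1860496/9 ≈ 2.0672e+5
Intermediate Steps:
r(O) = 2 (r(O) = 2 - 1*0 = 2 + 0 = 2)
G(B) = 2
m(H) = H/(2 + H) (m(H) = ((H + H)/(H + 2))/2 = ((2*H)/(2 + H))/2 = (2*H/(2 + H))/2 = H/(2 + H))
(465 + (m(4) + 1*(-11)))² = (465 + (4/(2 + 4) + 1*(-11)))² = (465 + (4/6 - 11))² = (465 + (4*(⅙) - 11))² = (465 + (⅔ - 11))² = (465 - 31/3)² = (1364/3)² = 1860496/9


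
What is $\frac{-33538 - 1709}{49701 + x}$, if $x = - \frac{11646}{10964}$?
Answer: $- \frac{64408018}{90818353} \approx -0.7092$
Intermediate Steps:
$x = - \frac{5823}{5482}$ ($x = \left(-11646\right) \frac{1}{10964} = - \frac{5823}{5482} \approx -1.0622$)
$\frac{-33538 - 1709}{49701 + x} = \frac{-33538 - 1709}{49701 - \frac{5823}{5482}} = - \frac{35247}{\frac{272455059}{5482}} = \left(-35247\right) \frac{5482}{272455059} = - \frac{64408018}{90818353}$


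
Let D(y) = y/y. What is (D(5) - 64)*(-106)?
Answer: 6678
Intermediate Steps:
D(y) = 1
(D(5) - 64)*(-106) = (1 - 64)*(-106) = -63*(-106) = 6678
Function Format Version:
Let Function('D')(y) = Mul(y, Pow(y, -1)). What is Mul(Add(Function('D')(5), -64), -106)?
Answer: 6678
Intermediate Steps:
Function('D')(y) = 1
Mul(Add(Function('D')(5), -64), -106) = Mul(Add(1, -64), -106) = Mul(-63, -106) = 6678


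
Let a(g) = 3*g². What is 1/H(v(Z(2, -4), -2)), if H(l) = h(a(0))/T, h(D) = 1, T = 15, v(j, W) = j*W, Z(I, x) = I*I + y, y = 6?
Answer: 15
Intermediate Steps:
Z(I, x) = 6 + I² (Z(I, x) = I*I + 6 = I² + 6 = 6 + I²)
v(j, W) = W*j
H(l) = 1/15
1/H(v(Z(2, -4), -2)) = 1/(1/15) = 15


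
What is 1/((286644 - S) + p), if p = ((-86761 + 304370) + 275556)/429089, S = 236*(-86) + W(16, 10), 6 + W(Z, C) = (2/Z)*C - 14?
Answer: 1716356/526852464975 ≈ 3.2578e-6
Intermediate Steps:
W(Z, C) = -20 + 2*C/Z (W(Z, C) = -6 + ((2/Z)*C - 14) = -6 + (2*C/Z - 14) = -6 + (-14 + 2*C/Z) = -20 + 2*C/Z)
S = -81259/4 (S = 236*(-86) + (-20 + 2*10/16) = -20296 + (-20 + 2*10*(1/16)) = -20296 + (-20 + 5/4) = -20296 - 75/4 = -81259/4 ≈ -20315.)
p = 493165/429089 (p = (217609 + 275556)*(1/429089) = 493165*(1/429089) = 493165/429089 ≈ 1.1493)
1/((286644 - S) + p) = 1/((286644 - 1*(-81259/4)) + 493165/429089) = 1/((286644 + 81259/4) + 493165/429089) = 1/(1227835/4 + 493165/429089) = 1/(526852464975/1716356) = 1716356/526852464975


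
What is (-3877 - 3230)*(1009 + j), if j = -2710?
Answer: 12089007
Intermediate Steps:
(-3877 - 3230)*(1009 + j) = (-3877 - 3230)*(1009 - 2710) = -7107*(-1701) = 12089007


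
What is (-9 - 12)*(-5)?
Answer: 105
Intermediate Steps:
(-9 - 12)*(-5) = -21*(-5) = 105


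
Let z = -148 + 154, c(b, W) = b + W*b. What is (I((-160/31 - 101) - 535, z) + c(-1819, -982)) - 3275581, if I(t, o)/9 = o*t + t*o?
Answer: -48372010/31 ≈ -1.5604e+6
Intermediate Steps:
z = 6
I(t, o) = 18*o*t (I(t, o) = 9*(o*t + t*o) = 9*(o*t + o*t) = 9*(2*o*t) = 18*o*t)
(I((-160/31 - 101) - 535, z) + c(-1819, -982)) - 3275581 = (18*6*((-160/31 - 101) - 535) - 1819*(1 - 982)) - 3275581 = (18*6*((-160*1/31 - 101) - 535) - 1819*(-981)) - 3275581 = (18*6*((-160/31 - 101) - 535) + 1784439) - 3275581 = (18*6*(-3291/31 - 535) + 1784439) - 3275581 = (18*6*(-19876/31) + 1784439) - 3275581 = (-2146608/31 + 1784439) - 3275581 = 53171001/31 - 3275581 = -48372010/31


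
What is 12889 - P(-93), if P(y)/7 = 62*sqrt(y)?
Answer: 12889 - 434*I*sqrt(93) ≈ 12889.0 - 4185.3*I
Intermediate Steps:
P(y) = 434*sqrt(y) (P(y) = 7*(62*sqrt(y)) = 434*sqrt(y))
12889 - P(-93) = 12889 - 434*sqrt(-93) = 12889 - 434*I*sqrt(93)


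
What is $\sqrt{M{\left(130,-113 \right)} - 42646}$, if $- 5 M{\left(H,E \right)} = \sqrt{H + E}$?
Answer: $\frac{\sqrt{-1066150 - 5 \sqrt{17}}}{5} \approx 206.51 i$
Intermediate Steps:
$M{\left(H,E \right)} = - \frac{\sqrt{E + H}}{5}$ ($M{\left(H,E \right)} = - \frac{\sqrt{H + E}}{5} = - \frac{\sqrt{E + H}}{5}$)
$\sqrt{M{\left(130,-113 \right)} - 42646} = \sqrt{- \frac{\sqrt{-113 + 130}}{5} - 42646} = \sqrt{- \frac{\sqrt{17}}{5} - 42646} = \sqrt{-42646 - \frac{\sqrt{17}}{5}}$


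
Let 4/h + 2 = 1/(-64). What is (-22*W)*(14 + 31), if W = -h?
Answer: -84480/43 ≈ -1964.7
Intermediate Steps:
h = -256/129 (h = 4/(-2 + 1/(-64)) = 4/(-2 - 1/64) = 4/(-129/64) = 4*(-64/129) = -256/129 ≈ -1.9845)
W = 256/129 (W = -1*(-256/129) = 256/129 ≈ 1.9845)
(-22*W)*(14 + 31) = (-22*256/129)*(14 + 31) = -5632/129*45 = -84480/43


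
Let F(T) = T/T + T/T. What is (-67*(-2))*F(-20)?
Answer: 268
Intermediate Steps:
F(T) = 2 (F(T) = 1 + 1 = 2)
(-67*(-2))*F(-20) = -67*(-2)*2 = 134*2 = 268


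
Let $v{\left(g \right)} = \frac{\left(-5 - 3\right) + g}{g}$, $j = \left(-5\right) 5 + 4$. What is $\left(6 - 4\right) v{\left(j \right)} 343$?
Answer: $\frac{2842}{3} \approx 947.33$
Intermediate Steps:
$j = -21$ ($j = -25 + 4 = -21$)
$v{\left(g \right)} = \frac{-8 + g}{g}$
$\left(6 - 4\right) v{\left(j \right)} 343 = \left(6 - 4\right) \frac{-8 - 21}{-21} \cdot 343 = 2 \left(\left(- \frac{1}{21}\right) \left(-29\right)\right) 343 = 2 \cdot \frac{29}{21} \cdot 343 = \frac{58}{21} \cdot 343 = \frac{2842}{3}$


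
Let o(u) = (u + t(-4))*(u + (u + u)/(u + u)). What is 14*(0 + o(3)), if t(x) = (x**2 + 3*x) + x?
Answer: 168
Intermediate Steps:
t(x) = x**2 + 4*x
o(u) = u*(1 + u) (o(u) = (u - 4*(4 - 4))*(u + (u + u)/(u + u)) = (u - 4*0)*(u + (2*u)/((2*u))) = (u + 0)*(u + (2*u)*(1/(2*u))) = u*(u + 1) = u*(1 + u))
14*(0 + o(3)) = 14*(0 + 3*(1 + 3)) = 14*(0 + 3*4) = 14*(0 + 12) = 14*12 = 168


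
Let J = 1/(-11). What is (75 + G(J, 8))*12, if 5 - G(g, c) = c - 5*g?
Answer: 9444/11 ≈ 858.54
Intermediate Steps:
J = -1/11 ≈ -0.090909
G(g, c) = 5 - c + 5*g (G(g, c) = 5 - (c - 5*g) = 5 + (-c + 5*g) = 5 - c + 5*g)
(75 + G(J, 8))*12 = (75 + (5 - 1*8 + 5*(-1/11)))*12 = (75 + (5 - 8 - 5/11))*12 = (75 - 38/11)*12 = (787/11)*12 = 9444/11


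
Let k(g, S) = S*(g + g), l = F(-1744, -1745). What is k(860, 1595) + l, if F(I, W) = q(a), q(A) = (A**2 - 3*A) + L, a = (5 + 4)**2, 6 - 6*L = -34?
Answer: 8249174/3 ≈ 2.7497e+6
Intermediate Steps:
L = 20/3 (L = 1 - 1/6*(-34) = 1 + 17/3 = 20/3 ≈ 6.6667)
a = 81 (a = 9**2 = 81)
q(A) = 20/3 + A**2 - 3*A (q(A) = (A**2 - 3*A) + 20/3 = 20/3 + A**2 - 3*A)
F(I, W) = 18974/3 (F(I, W) = 20/3 + 81**2 - 3*81 = 20/3 + 6561 - 243 = 18974/3)
l = 18974/3 ≈ 6324.7
k(g, S) = 2*S*g (k(g, S) = S*(2*g) = 2*S*g)
k(860, 1595) + l = 2*1595*860 + 18974/3 = 2743400 + 18974/3 = 8249174/3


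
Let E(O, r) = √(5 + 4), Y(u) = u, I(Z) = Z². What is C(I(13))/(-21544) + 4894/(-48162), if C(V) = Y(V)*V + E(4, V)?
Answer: -185141963/129700266 ≈ -1.4275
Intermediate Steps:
E(O, r) = 3 (E(O, r) = √9 = 3)
C(V) = 3 + V² (C(V) = V*V + 3 = V² + 3 = 3 + V²)
C(I(13))/(-21544) + 4894/(-48162) = (3 + (13²)²)/(-21544) + 4894/(-48162) = (3 + 169²)*(-1/21544) + 4894*(-1/48162) = (3 + 28561)*(-1/21544) - 2447/24081 = 28564*(-1/21544) - 2447/24081 = -7141/5386 - 2447/24081 = -185141963/129700266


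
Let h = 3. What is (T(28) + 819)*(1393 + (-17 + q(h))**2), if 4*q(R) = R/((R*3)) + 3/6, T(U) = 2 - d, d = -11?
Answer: 12542101/9 ≈ 1.3936e+6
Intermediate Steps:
T(U) = 13 (T(U) = 2 - 1*(-11) = 2 + 11 = 13)
q(R) = 5/24 (q(R) = (R/((R*3)) + 3/6)/4 = (R/((3*R)) + 3*(1/6))/4 = (R*(1/(3*R)) + 1/2)/4 = (1/3 + 1/2)/4 = (1/4)*(5/6) = 5/24)
(T(28) + 819)*(1393 + (-17 + q(h))**2) = (13 + 819)*(1393 + (-17 + 5/24)**2) = 832*(1393 + (-403/24)**2) = 832*(1393 + 162409/576) = 832*(964777/576) = 12542101/9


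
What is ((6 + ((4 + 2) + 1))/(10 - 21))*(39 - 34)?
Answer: -65/11 ≈ -5.9091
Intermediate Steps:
((6 + ((4 + 2) + 1))/(10 - 21))*(39 - 34) = ((6 + (6 + 1))/(-11))*5 = ((6 + 7)*(-1/11))*5 = (13*(-1/11))*5 = -13/11*5 = -65/11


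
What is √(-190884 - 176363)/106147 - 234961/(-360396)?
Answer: 234961/360396 + I*√367247/106147 ≈ 0.65195 + 0.0057091*I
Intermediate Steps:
√(-190884 - 176363)/106147 - 234961/(-360396) = √(-367247)*(1/106147) - 234961*(-1/360396) = (I*√367247)*(1/106147) + 234961/360396 = I*√367247/106147 + 234961/360396 = 234961/360396 + I*√367247/106147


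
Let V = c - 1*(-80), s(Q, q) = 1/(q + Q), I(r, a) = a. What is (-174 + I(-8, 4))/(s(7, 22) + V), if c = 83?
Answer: -2465/2364 ≈ -1.0427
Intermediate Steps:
s(Q, q) = 1/(Q + q)
V = 163 (V = 83 - 1*(-80) = 83 + 80 = 163)
(-174 + I(-8, 4))/(s(7, 22) + V) = (-174 + 4)/(1/(7 + 22) + 163) = -170/(1/29 + 163) = -170/4728/29 = -170*29/4728 = -2465/2364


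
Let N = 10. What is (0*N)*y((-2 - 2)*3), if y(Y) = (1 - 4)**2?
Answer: 0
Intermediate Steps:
y(Y) = 9 (y(Y) = (-3)**2 = 9)
(0*N)*y((-2 - 2)*3) = (0*10)*9 = 0*9 = 0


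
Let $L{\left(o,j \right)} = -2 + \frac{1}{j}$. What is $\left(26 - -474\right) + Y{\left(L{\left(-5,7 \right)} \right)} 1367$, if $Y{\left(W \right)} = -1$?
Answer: $-867$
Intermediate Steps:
$\left(26 - -474\right) + Y{\left(L{\left(-5,7 \right)} \right)} 1367 = \left(26 - -474\right) - 1367 = \left(26 + 474\right) - 1367 = 500 - 1367 = -867$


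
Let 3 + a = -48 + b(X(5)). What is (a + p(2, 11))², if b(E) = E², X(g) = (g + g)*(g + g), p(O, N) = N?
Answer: 99201600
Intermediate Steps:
X(g) = 4*g² (X(g) = (2*g)*(2*g) = 4*g²)
a = 9949 (a = -3 + (-48 + (4*5²)²) = -3 + (-48 + (4*25)²) = -3 + (-48 + 100²) = -3 + (-48 + 10000) = -3 + 9952 = 9949)
(a + p(2, 11))² = (9949 + 11)² = 9960² = 99201600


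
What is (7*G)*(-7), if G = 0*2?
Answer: 0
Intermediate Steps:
G = 0
(7*G)*(-7) = (7*0)*(-7) = 0*(-7) = 0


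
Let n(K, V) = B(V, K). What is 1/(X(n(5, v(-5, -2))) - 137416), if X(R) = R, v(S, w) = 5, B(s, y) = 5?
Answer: -1/137411 ≈ -7.2774e-6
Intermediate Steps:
n(K, V) = 5
1/(X(n(5, v(-5, -2))) - 137416) = 1/(5 - 137416) = 1/(-137411) = -1/137411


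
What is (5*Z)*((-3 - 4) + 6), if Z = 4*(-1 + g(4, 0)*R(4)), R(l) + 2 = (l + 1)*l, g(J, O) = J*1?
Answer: -1420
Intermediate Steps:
g(J, O) = J
R(l) = -2 + l*(1 + l) (R(l) = -2 + (l + 1)*l = -2 + (1 + l)*l = -2 + l*(1 + l))
Z = 284 (Z = 4*(-1 + 4*(-2 + 4 + 4²)) = 4*(-1 + 4*(-2 + 4 + 16)) = 4*(-1 + 4*18) = 4*(-1 + 72) = 4*71 = 284)
(5*Z)*((-3 - 4) + 6) = (5*284)*((-3 - 4) + 6) = 1420*(-7 + 6) = 1420*(-1) = -1420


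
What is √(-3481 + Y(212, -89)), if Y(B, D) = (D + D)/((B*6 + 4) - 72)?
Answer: I*√1261581902/602 ≈ 59.001*I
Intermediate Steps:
Y(B, D) = 2*D/(-68 + 6*B) (Y(B, D) = (2*D)/((6*B + 4) - 72) = (2*D)/((4 + 6*B) - 72) = (2*D)/(-68 + 6*B) = 2*D/(-68 + 6*B))
√(-3481 + Y(212, -89)) = √(-3481 - 89/(-34 + 3*212)) = √(-3481 - 89/(-34 + 636)) = √(-3481 - 89/602) = √(-2095651/602) = I*√1261581902/602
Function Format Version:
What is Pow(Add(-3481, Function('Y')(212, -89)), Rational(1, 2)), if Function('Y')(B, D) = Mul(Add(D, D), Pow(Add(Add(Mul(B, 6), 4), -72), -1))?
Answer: Mul(Rational(1, 602), I, Pow(1261581902, Rational(1, 2))) ≈ Mul(59.001, I)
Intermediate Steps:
Function('Y')(B, D) = Mul(2, D, Pow(Add(-68, Mul(6, B)), -1)) (Function('Y')(B, D) = Mul(Mul(2, D), Pow(Add(Add(Mul(6, B), 4), -72), -1)) = Mul(Mul(2, D), Pow(Add(Add(4, Mul(6, B)), -72), -1)) = Mul(Mul(2, D), Pow(Add(-68, Mul(6, B)), -1)) = Mul(2, D, Pow(Add(-68, Mul(6, B)), -1)))
Pow(Add(-3481, Function('Y')(212, -89)), Rational(1, 2)) = Pow(Add(-3481, Mul(-89, Pow(Add(-34, Mul(3, 212)), -1))), Rational(1, 2)) = Pow(Add(-3481, Mul(-89, Pow(Add(-34, 636), -1))), Rational(1, 2)) = Pow(Add(-3481, Mul(-89, Pow(602, -1))), Rational(1, 2)) = Pow(Add(-3481, Mul(-89, Rational(1, 602))), Rational(1, 2)) = Pow(Add(-3481, Rational(-89, 602)), Rational(1, 2)) = Pow(Rational(-2095651, 602), Rational(1, 2)) = Mul(Rational(1, 602), I, Pow(1261581902, Rational(1, 2)))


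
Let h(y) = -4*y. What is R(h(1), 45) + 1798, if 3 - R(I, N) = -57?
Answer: 1858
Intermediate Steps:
R(I, N) = 60 (R(I, N) = 3 - 1*(-57) = 3 + 57 = 60)
R(h(1), 45) + 1798 = 60 + 1798 = 1858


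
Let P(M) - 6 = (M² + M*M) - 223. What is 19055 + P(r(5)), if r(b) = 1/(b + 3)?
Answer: 602817/32 ≈ 18838.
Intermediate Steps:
r(b) = 1/(3 + b)
P(M) = -217 + 2*M² (P(M) = 6 + ((M² + M*M) - 223) = 6 + ((M² + M²) - 223) = 6 + (2*M² - 223) = 6 + (-223 + 2*M²) = -217 + 2*M²)
19055 + P(r(5)) = 19055 + (-217 + 2*(1/(3 + 5))²) = 19055 + (-217 + 2*(1/8)²) = 19055 + (-217 + 2*(⅛)²) = 19055 + (-217 + 2*(1/64)) = 19055 + (-217 + 1/32) = 19055 - 6943/32 = 602817/32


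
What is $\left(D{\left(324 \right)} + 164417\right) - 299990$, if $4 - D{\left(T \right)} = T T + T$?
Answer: $-240869$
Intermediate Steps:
$D{\left(T \right)} = 4 - T - T^{2}$ ($D{\left(T \right)} = 4 - \left(T T + T\right) = 4 - \left(T^{2} + T\right) = 4 - \left(T + T^{2}\right) = 4 - T - T^{2}$)
$\left(D{\left(324 \right)} + 164417\right) - 299990 = \left(\left(4 - 324 - 324^{2}\right) + 164417\right) - 299990 = \left(\left(4 - 324 - 104976\right) + 164417\right) - 299990 = \left(-105296 + 164417\right) - 299990 = 59121 - 299990 = -240869$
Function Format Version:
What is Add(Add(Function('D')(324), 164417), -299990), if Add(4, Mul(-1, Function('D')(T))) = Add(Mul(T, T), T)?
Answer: -240869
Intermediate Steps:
Function('D')(T) = Add(4, Mul(-1, T), Mul(-1, Pow(T, 2))) (Function('D')(T) = Add(4, Mul(-1, Add(Mul(T, T), T))) = Add(4, Mul(-1, Add(Pow(T, 2), T))) = Add(4, Mul(-1, Add(T, Pow(T, 2)))) = Add(4, Add(Mul(-1, T), Mul(-1, Pow(T, 2)))) = Add(4, Mul(-1, T), Mul(-1, Pow(T, 2))))
Add(Add(Function('D')(324), 164417), -299990) = Add(Add(Add(4, Mul(-1, 324), Mul(-1, Pow(324, 2))), 164417), -299990) = Add(Add(Add(4, -324, Mul(-1, 104976)), 164417), -299990) = Add(Add(Add(4, -324, -104976), 164417), -299990) = Add(Add(-105296, 164417), -299990) = Add(59121, -299990) = -240869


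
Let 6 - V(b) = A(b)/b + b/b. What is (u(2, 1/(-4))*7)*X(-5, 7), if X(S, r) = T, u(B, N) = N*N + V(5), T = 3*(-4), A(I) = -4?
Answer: -9849/20 ≈ -492.45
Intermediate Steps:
V(b) = 5 + 4/b (V(b) = 6 - (-4/b + b/b) = 6 - (-4/b + 1) = 6 - (1 - 4/b) = 6 + (-1 + 4/b) = 5 + 4/b)
T = -12
u(B, N) = 29/5 + N² (u(B, N) = N*N + (5 + 4/5) = N² + (5 + 4*(⅕)) = N² + (5 + ⅘) = N² + 29/5 = 29/5 + N²)
X(S, r) = -12
(u(2, 1/(-4))*7)*X(-5, 7) = ((29/5 + (1/(-4))²)*7)*(-12) = ((29/5 + (-¼)²)*7)*(-12) = ((29/5 + 1/16)*7)*(-12) = ((469/80)*7)*(-12) = (3283/80)*(-12) = -9849/20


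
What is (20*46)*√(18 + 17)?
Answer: 920*√35 ≈ 5442.8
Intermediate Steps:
(20*46)*√(18 + 17) = 920*√35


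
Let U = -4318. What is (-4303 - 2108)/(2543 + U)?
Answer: 6411/1775 ≈ 3.6118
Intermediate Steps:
(-4303 - 2108)/(2543 + U) = (-4303 - 2108)/(2543 - 4318) = -6411/(-1775) = -6411*(-1/1775) = 6411/1775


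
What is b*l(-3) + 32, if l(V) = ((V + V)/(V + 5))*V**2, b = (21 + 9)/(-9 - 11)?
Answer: 145/2 ≈ 72.500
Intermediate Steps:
b = -3/2 (b = 30/(-20) = 30*(-1/20) = -3/2 ≈ -1.5000)
l(V) = 2*V**3/(5 + V) (l(V) = ((2*V)/(5 + V))*V**2 = (2*V/(5 + V))*V**2 = 2*V**3/(5 + V))
b*l(-3) + 32 = -3*(-3)**3/(5 - 3) + 32 = -3*(-27)/2 + 32 = -3/2*(-27) + 32 = 81/2 + 32 = 145/2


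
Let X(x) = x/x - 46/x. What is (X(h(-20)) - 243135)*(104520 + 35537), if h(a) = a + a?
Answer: -681049151449/20 ≈ -3.4052e+10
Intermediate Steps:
h(a) = 2*a
X(x) = 1 - 46/x
(X(h(-20)) - 243135)*(104520 + 35537) = ((-46 + 2*(-20))/((2*(-20))) - 243135)*(104520 + 35537) = ((-46 - 40)/(-40) - 243135)*140057 = (-1/40*(-86) - 243135)*140057 = (43/20 - 243135)*140057 = -4862657/20*140057 = -681049151449/20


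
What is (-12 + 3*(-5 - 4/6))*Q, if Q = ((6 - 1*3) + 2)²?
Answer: -725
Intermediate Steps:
Q = 25 (Q = ((6 - 3) + 2)² = (3 + 2)² = 5² = 25)
(-12 + 3*(-5 - 4/6))*Q = (-12 + 3*(-5 - 4/6))*25 = (-12 + 3*(-5 - 4*⅙))*25 = (-12 + 3*(-5 - ⅔))*25 = (-12 + 3*(-17/3))*25 = (-12 - 17)*25 = -29*25 = -725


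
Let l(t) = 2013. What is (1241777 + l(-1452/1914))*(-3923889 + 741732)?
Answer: -3957935055030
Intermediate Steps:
(1241777 + l(-1452/1914))*(-3923889 + 741732) = (1241777 + 2013)*(-3923889 + 741732) = 1243790*(-3182157) = -3957935055030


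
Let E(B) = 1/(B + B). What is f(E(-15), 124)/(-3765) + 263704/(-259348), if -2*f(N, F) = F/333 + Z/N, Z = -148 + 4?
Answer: -36014415616/81289064565 ≈ -0.44304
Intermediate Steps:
E(B) = 1/(2*B)
Z = -144
f(N, F) = 72/N - F/666 (f(N, F) = -(F/333 - 144/N)/2 = -(-144/N + F/333)/2 = 72/N - F/666)
f(E(-15), 124)/(-3765) + 263704/(-259348) = (72/(((½)/(-15))) - 1/666*124)/(-3765) + 263704/(-259348) = (72/(((½)*(-1/15))) - 62/333)*(-1/3765) + 263704*(-1/259348) = (72/(-1/30) - 62/333)*(-1/3765) - 65926/64837 = (72*(-30) - 62/333)*(-1/3765) - 65926/64837 = (-2160 - 62/333)*(-1/3765) - 65926/64837 = -719342/333*(-1/3765) - 65926/64837 = 719342/1253745 - 65926/64837 = -36014415616/81289064565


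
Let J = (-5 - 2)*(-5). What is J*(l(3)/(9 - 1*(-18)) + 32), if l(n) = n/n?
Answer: 30275/27 ≈ 1121.3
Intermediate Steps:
J = 35 (J = -7*(-5) = 35)
l(n) = 1
J*(l(3)/(9 - 1*(-18)) + 32) = 35*(1/(9 - 1*(-18)) + 32) = 35*(1/(9 + 18) + 32) = 35*(1/27 + 32) = 35*(865/27) = 30275/27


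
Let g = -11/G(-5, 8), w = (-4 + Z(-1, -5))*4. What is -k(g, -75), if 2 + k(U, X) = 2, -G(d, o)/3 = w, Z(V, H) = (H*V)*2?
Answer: 0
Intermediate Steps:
Z(V, H) = 2*H*V
w = 24 (w = (-4 + 2*(-5)*(-1))*4 = (-4 + 10)*4 = 6*4 = 24)
G(d, o) = -72 (G(d, o) = -3*24 = -72)
g = 11/72 (g = -11/(-72) = -11*(-1/72) = 11/72 ≈ 0.15278)
k(U, X) = 0 (k(U, X) = -2 + 2 = 0)
-k(g, -75) = -1*0 = 0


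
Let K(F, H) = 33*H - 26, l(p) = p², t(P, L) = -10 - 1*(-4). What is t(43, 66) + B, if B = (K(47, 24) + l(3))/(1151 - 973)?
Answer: -293/178 ≈ -1.6461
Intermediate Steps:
t(P, L) = -6 (t(P, L) = -10 + 4 = -6)
K(F, H) = -26 + 33*H
B = 775/178 (B = ((-26 + 33*24) + 3²)/(1151 - 973) = ((-26 + 792) + 9)/178 = (766 + 9)*(1/178) = 775*(1/178) = 775/178 ≈ 4.3539)
t(43, 66) + B = -6 + 775/178 = -293/178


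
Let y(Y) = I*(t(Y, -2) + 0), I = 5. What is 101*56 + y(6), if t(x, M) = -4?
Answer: 5636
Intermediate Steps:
y(Y) = -20 (y(Y) = 5*(-4 + 0) = 5*(-4) = -20)
101*56 + y(6) = 101*56 - 20 = 5656 - 20 = 5636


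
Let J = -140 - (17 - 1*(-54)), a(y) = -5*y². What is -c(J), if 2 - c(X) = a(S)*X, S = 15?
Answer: 237373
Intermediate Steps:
J = -211 (J = -140 - (17 + 54) = -140 - 1*71 = -140 - 71 = -211)
c(X) = 2 + 1125*X (c(X) = 2 - (-5*15²)*X = 2 - (-5*225)*X = 2 - (-1125)*X = 2 + 1125*X)
-c(J) = -(2 + 1125*(-211)) = -(2 - 237375) = -1*(-237373) = 237373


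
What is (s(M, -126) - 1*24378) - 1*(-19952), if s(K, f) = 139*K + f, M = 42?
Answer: 1286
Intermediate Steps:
s(K, f) = f + 139*K
(s(M, -126) - 1*24378) - 1*(-19952) = ((-126 + 139*42) - 1*24378) - 1*(-19952) = ((-126 + 5838) - 24378) + 19952 = (5712 - 24378) + 19952 = -18666 + 19952 = 1286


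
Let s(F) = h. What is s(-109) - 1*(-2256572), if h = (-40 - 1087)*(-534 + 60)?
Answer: 2790770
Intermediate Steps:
h = 534198 (h = -1127*(-474) = 534198)
s(F) = 534198
s(-109) - 1*(-2256572) = 534198 - 1*(-2256572) = 534198 + 2256572 = 2790770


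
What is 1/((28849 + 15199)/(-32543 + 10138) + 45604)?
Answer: 22405/1021713572 ≈ 2.1929e-5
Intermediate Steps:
1/((28849 + 15199)/(-32543 + 10138) + 45604) = 1/(44048/(-22405) + 45604) = 1/(44048*(-1/22405) + 45604) = 1/(-44048/22405 + 45604) = 1/(1021713572/22405) = 22405/1021713572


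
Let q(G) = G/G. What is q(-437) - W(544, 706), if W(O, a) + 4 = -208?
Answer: 213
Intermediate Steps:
q(G) = 1
W(O, a) = -212 (W(O, a) = -4 - 208 = -212)
q(-437) - W(544, 706) = 1 - 1*(-212) = 1 + 212 = 213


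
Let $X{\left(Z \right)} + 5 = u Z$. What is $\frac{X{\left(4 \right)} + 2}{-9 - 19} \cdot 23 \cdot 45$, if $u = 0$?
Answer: $\frac{3105}{28} \approx 110.89$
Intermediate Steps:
$X{\left(Z \right)} = -5$ ($X{\left(Z \right)} = -5 + 0 Z = -5 + 0 = -5$)
$\frac{X{\left(4 \right)} + 2}{-9 - 19} \cdot 23 \cdot 45 = \frac{-5 + 2}{-9 - 19} \cdot 23 \cdot 45 = - \frac{3}{-28} \cdot 23 \cdot 45 = \left(-3\right) \left(- \frac{1}{28}\right) 23 \cdot 45 = \frac{3}{28} \cdot 23 \cdot 45 = \frac{69}{28} \cdot 45 = \frac{3105}{28}$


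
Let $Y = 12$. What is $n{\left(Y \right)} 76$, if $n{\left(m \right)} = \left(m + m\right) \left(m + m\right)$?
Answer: $43776$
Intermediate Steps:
$n{\left(m \right)} = 4 m^{2}$ ($n{\left(m \right)} = 2 m 2 m = 4 m^{2}$)
$n{\left(Y \right)} 76 = 4 \cdot 12^{2} \cdot 76 = 4 \cdot 144 \cdot 76 = 576 \cdot 76 = 43776$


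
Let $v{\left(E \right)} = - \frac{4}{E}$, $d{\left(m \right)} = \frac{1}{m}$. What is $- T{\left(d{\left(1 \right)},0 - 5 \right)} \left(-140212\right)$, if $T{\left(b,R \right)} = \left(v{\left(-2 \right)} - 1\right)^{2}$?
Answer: $140212$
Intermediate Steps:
$T{\left(b,R \right)} = 1$ ($T{\left(b,R \right)} = \left(- \frac{4}{-2} - 1\right)^{2} = \left(\left(-4\right) \left(- \frac{1}{2}\right) - 1\right)^{2} = \left(2 - 1\right)^{2} = 1^{2} = 1$)
$- T{\left(d{\left(1 \right)},0 - 5 \right)} \left(-140212\right) = - 1 \left(-140212\right) = \left(-1\right) \left(-140212\right) = 140212$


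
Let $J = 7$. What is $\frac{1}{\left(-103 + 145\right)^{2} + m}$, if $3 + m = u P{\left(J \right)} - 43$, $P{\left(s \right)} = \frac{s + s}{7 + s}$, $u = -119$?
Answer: $\frac{1}{1599} \approx 0.00062539$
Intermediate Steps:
$P{\left(s \right)} = \frac{2 s}{7 + s}$
$m = -165$ ($m = -3 - \left(43 + 119 \cdot 2 \cdot 7 \frac{1}{7 + 7}\right) = -3 - \left(43 + 119 \cdot 2 \cdot 7 \cdot \frac{1}{14}\right) = -3 - 162 = -165$)
$\frac{1}{\left(-103 + 145\right)^{2} + m} = \frac{1}{\left(-103 + 145\right)^{2} - 165} = \frac{1}{42^{2} - 165} = \frac{1}{1764 - 165} = \frac{1}{1599}$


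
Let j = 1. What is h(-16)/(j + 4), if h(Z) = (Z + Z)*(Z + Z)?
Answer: 1024/5 ≈ 204.80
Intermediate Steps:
h(Z) = 4*Z² (h(Z) = (2*Z)*(2*Z) = 4*Z²)
h(-16)/(j + 4) = (4*(-16)²)/(1 + 4) = (4*256)/5 = (⅕)*1024 = 1024/5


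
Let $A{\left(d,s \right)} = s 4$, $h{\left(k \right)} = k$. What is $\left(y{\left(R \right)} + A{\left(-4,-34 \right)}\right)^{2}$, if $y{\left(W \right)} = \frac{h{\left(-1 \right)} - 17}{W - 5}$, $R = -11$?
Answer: $\frac{1164241}{64} \approx 18191.0$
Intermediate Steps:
$A{\left(d,s \right)} = 4 s$
$y{\left(W \right)} = - \frac{18}{-5 + W}$ ($y{\left(W \right)} = \frac{-1 - 17}{W - 5} = - \frac{18}{-5 + W}$)
$\left(y{\left(R \right)} + A{\left(-4,-34 \right)}\right)^{2} = \left(- \frac{18}{-5 - 11} + 4 \left(-34\right)\right)^{2} = \left(- \frac{18}{-16} - 136\right)^{2} = \left(\left(-18\right) \left(- \frac{1}{16}\right) - 136\right)^{2} = \left(\frac{9}{8} - 136\right)^{2} = \left(- \frac{1079}{8}\right)^{2} = \frac{1164241}{64}$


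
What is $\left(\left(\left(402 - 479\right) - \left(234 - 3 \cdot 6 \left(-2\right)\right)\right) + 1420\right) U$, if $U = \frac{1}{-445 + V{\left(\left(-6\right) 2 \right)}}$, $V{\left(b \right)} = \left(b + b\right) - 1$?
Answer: $- \frac{1073}{470} \approx -2.283$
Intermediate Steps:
$V{\left(b \right)} = -1 + 2 b$ ($V{\left(b \right)} = 2 b - 1 = -1 + 2 b$)
$U = - \frac{1}{470}$ ($U = \frac{1}{-445 + \left(-1 + 2 \left(\left(-6\right) 2\right)\right)} = \frac{1}{-445 + \left(-1 + 2 \left(-12\right)\right)} = \frac{1}{-445 - 25} = \frac{1}{-470} = - \frac{1}{470} \approx -0.0021277$)
$\left(\left(\left(402 - 479\right) - \left(234 - 3 \cdot 6 \left(-2\right)\right)\right) + 1420\right) U = \left(\left(\left(402 - 479\right) - \left(234 - 3 \cdot 6 \left(-2\right)\right)\right) + 1420\right) \left(- \frac{1}{470}\right) = \left(\left(-77 + \left(18 \left(-2\right) - 234\right)\right) + 1420\right) \left(- \frac{1}{470}\right) = \left(\left(-77 - 270\right) + 1420\right) \left(- \frac{1}{470}\right) = \left(-347 + 1420\right) \left(- \frac{1}{470}\right) = 1073 \left(- \frac{1}{470}\right) = - \frac{1073}{470}$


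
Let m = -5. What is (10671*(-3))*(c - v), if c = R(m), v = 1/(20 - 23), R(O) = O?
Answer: 149394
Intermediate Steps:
v = -⅓ (v = 1/(-3) = -⅓ ≈ -0.33333)
c = -5
(10671*(-3))*(c - v) = (10671*(-3))*(-5 - 1*(-⅓)) = -32013*(-5 + ⅓) = -32013*(-14/3) = 149394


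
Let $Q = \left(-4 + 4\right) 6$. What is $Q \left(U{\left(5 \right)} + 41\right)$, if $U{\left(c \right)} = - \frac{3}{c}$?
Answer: $0$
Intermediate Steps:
$Q = 0$ ($Q = 0 \cdot 6 = 0$)
$Q \left(U{\left(5 \right)} + 41\right) = 0 \left(- \frac{3}{5} + 41\right) = 0 \cdot \frac{202}{5} = 0$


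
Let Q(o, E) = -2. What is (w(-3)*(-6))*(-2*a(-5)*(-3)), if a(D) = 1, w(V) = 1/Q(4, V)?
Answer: 18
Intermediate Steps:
w(V) = -½ (w(V) = 1/(-2) = -½)
(w(-3)*(-6))*(-2*a(-5)*(-3)) = (-½*(-6))*(-2*1*(-3)) = 3*(-2*(-3)) = 3*6 = 18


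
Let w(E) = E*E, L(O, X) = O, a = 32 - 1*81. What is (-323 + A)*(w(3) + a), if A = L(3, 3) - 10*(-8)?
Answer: 9600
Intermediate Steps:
a = -49 (a = 32 - 81 = -49)
w(E) = E²
A = 83 (A = 3 - 10*(-8) = 3 + 80 = 83)
(-323 + A)*(w(3) + a) = (-323 + 83)*(3² - 49) = -240*(9 - 49) = -240*(-40) = 9600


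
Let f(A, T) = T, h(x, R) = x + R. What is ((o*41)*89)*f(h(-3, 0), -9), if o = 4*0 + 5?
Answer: -164205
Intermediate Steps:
h(x, R) = R + x
o = 5 (o = 0 + 5 = 5)
((o*41)*89)*f(h(-3, 0), -9) = ((5*41)*89)*(-9) = (205*89)*(-9) = 18245*(-9) = -164205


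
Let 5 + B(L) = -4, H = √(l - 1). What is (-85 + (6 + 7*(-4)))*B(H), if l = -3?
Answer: 963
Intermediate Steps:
H = 2*I (H = √(-3 - 1) = √(-4) = 2*I ≈ 2.0*I)
B(L) = -9 (B(L) = -5 - 4 = -9)
(-85 + (6 + 7*(-4)))*B(H) = (-85 + (6 + 7*(-4)))*(-9) = (-85 + (6 - 28))*(-9) = (-85 - 22)*(-9) = -107*(-9) = 963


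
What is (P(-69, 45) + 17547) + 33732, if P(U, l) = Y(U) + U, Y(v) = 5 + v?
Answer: 51146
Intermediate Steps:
P(U, l) = 5 + 2*U (P(U, l) = (5 + U) + U = 5 + 2*U)
(P(-69, 45) + 17547) + 33732 = ((5 + 2*(-69)) + 17547) + 33732 = ((5 - 138) + 17547) + 33732 = (-133 + 17547) + 33732 = 17414 + 33732 = 51146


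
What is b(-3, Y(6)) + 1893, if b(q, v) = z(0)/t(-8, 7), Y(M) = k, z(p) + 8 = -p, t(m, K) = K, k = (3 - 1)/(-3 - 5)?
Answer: 13243/7 ≈ 1891.9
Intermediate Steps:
k = -¼ (k = 2/(-8) = 2*(-⅛) = -¼ ≈ -0.25000)
z(p) = -8 - p
Y(M) = -¼
b(q, v) = -8/7 (b(q, v) = (-8 - 1*0)/7 = (-8 + 0)*(⅐) = -8*⅐ = -8/7)
b(-3, Y(6)) + 1893 = -8/7 + 1893 = 13243/7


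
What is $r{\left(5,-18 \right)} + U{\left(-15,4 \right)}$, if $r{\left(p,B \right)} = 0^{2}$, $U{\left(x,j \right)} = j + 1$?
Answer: $5$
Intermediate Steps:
$U{\left(x,j \right)} = 1 + j$
$r{\left(p,B \right)} = 0$
$r{\left(5,-18 \right)} + U{\left(-15,4 \right)} = 0 + \left(1 + 4\right) = 0 + 5 = 5$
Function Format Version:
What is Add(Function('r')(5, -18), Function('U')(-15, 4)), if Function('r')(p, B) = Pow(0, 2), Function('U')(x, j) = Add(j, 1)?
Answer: 5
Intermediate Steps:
Function('U')(x, j) = Add(1, j)
Function('r')(p, B) = 0
Add(Function('r')(5, -18), Function('U')(-15, 4)) = Add(0, Add(1, 4)) = Add(0, 5) = 5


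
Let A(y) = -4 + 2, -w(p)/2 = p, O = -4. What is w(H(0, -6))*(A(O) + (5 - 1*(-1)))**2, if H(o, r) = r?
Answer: 192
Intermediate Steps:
w(p) = -2*p
A(y) = -2
w(H(0, -6))*(A(O) + (5 - 1*(-1)))**2 = (-2*(-6))*(-2 + (5 - 1*(-1)))**2 = 12*(-2 + (5 + 1))**2 = 12*(-2 + 6)**2 = 12*4**2 = 12*16 = 192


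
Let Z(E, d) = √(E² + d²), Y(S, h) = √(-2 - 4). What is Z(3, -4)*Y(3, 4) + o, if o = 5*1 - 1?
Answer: 4 + 5*I*√6 ≈ 4.0 + 12.247*I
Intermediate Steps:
Y(S, h) = I*√6 (Y(S, h) = √(-6) = I*√6)
o = 4 (o = 5 - 1 = 4)
Z(3, -4)*Y(3, 4) + o = √(3² + (-4)²)*(I*√6) + 4 = √(9 + 16)*(I*√6) + 4 = √25*(I*√6) + 4 = 5*(I*√6) + 4 = 5*I*√6 + 4 = 4 + 5*I*√6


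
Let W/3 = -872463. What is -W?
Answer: 2617389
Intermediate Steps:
W = -2617389 (W = 3*(-872463) = -2617389)
-W = -1*(-2617389) = 2617389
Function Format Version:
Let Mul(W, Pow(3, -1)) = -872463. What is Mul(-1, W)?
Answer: 2617389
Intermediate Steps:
W = -2617389 (W = Mul(3, -872463) = -2617389)
Mul(-1, W) = Mul(-1, -2617389) = 2617389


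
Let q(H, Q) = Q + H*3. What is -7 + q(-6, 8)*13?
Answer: -137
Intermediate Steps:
q(H, Q) = Q + 3*H
-7 + q(-6, 8)*13 = -7 + (8 + 3*(-6))*13 = -7 + (8 - 18)*13 = -7 - 10*13 = -7 - 130 = -137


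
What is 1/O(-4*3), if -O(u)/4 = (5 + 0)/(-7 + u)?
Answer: 19/20 ≈ 0.95000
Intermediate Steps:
O(u) = -20/(-7 + u) (O(u) = -4*(5 + 0)/(-7 + u) = -20/(-7 + u))
1/O(-4*3) = 1/(-20/(-7 - 4*3)) = 1/(-20/(-7 - 12)) = 1/(-20/(-19)) = 1/(-20*(-1/19)) = 1/(20/19) = 19/20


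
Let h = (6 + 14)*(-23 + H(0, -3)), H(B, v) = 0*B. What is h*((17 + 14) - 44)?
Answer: 5980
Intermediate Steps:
H(B, v) = 0
h = -460 (h = (6 + 14)*(-23 + 0) = 20*(-23) = -460)
h*((17 + 14) - 44) = -460*((17 + 14) - 44) = -460*(31 - 44) = -460*(-13) = 5980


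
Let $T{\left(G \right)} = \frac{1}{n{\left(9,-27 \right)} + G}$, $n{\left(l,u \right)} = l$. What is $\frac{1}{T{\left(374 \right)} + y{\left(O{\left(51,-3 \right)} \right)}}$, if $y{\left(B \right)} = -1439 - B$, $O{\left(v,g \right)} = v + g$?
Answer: $- \frac{383}{569520} \approx -0.0006725$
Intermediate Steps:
$O{\left(v,g \right)} = g + v$
$T{\left(G \right)} = \frac{1}{9 + G}$
$\frac{1}{T{\left(374 \right)} + y{\left(O{\left(51,-3 \right)} \right)}} = \frac{1}{\frac{1}{9 + 374} - 1487} = \frac{1}{\frac{1}{383} - 1487} = \frac{1}{- \frac{569520}{383}} = - \frac{383}{569520}$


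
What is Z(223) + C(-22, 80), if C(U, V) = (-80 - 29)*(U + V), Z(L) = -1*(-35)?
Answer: -6287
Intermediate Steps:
Z(L) = 35
C(U, V) = -109*U - 109*V (C(U, V) = -109*(U + V) = -109*U - 109*V)
Z(223) + C(-22, 80) = 35 + (-109*(-22) - 109*80) = 35 + (2398 - 8720) = 35 - 6322 = -6287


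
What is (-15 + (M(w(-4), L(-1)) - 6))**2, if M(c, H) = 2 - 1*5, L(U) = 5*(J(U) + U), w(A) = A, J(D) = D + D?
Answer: 576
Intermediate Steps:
J(D) = 2*D
L(U) = 15*U (L(U) = 5*(2*U + U) = 5*(3*U) = 15*U)
M(c, H) = -3 (M(c, H) = 2 - 5 = -3)
(-15 + (M(w(-4), L(-1)) - 6))**2 = (-15 + (-3 - 6))**2 = (-15 - 9)**2 = (-24)**2 = 576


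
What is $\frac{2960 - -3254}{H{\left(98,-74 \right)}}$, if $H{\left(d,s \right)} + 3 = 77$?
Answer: $\frac{3107}{37} \approx 83.973$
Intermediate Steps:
$H{\left(d,s \right)} = 74$ ($H{\left(d,s \right)} = -3 + 77 = 74$)
$\frac{2960 - -3254}{H{\left(98,-74 \right)}} = \frac{2960 - -3254}{74} = \left(2960 + 3254\right) \frac{1}{74} = 6214 \cdot \frac{1}{74} = \frac{3107}{37}$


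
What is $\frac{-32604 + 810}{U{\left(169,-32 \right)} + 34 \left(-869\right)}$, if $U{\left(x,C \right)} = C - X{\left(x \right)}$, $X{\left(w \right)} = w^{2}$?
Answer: $\frac{31794}{58139} \approx 0.54686$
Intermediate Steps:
$U{\left(x,C \right)} = C - x^{2}$
$\frac{-32604 + 810}{U{\left(169,-32 \right)} + 34 \left(-869\right)} = \frac{-32604 + 810}{\left(-32 - 169^{2}\right) + 34 \left(-869\right)} = - \frac{31794}{\left(-32 - 28561\right) - 29546} = - \frac{31794}{-28593 - 29546} = - \frac{31794}{-58139} = \left(-31794\right) \left(- \frac{1}{58139}\right) = \frac{31794}{58139}$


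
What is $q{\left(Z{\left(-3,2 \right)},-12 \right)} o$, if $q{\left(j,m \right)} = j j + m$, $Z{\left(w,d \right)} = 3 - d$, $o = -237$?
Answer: $2607$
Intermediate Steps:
$q{\left(j,m \right)} = m + j^{2}$ ($q{\left(j,m \right)} = j^{2} + m = m + j^{2}$)
$q{\left(Z{\left(-3,2 \right)},-12 \right)} o = \left(-12 + \left(3 - 2\right)^{2}\right) \left(-237\right) = \left(-12 + 1^{2}\right) \left(-237\right) = \left(-12 + 1\right) \left(-237\right) = \left(-11\right) \left(-237\right) = 2607$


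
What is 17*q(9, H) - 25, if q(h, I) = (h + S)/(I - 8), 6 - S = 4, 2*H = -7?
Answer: -949/23 ≈ -41.261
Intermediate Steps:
H = -7/2 (H = (1/2)*(-7) = -7/2 ≈ -3.5000)
S = 2 (S = 6 - 1*4 = 6 - 4 = 2)
q(h, I) = (2 + h)/(-8 + I) (q(h, I) = (h + 2)/(I - 8) = (2 + h)/(-8 + I))
17*q(9, H) - 25 = 17*((2 + 9)/(-8 - 7/2)) - 25 = 17*(11/(-23/2)) - 25 = 17*(-2/23*11) - 25 = 17*(-22/23) - 25 = -374/23 - 25 = -949/23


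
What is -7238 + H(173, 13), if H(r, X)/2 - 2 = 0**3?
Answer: -7234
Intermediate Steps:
H(r, X) = 4 (H(r, X) = 4 + 2*0**3 = 4 + 2*0 = 4 + 0 = 4)
-7238 + H(173, 13) = -7238 + 4 = -7234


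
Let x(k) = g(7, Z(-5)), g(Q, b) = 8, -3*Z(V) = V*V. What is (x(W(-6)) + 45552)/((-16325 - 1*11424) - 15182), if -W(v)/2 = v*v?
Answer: -45560/42931 ≈ -1.0612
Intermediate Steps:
Z(V) = -V²/3 (Z(V) = -V*V/3 = -V²/3)
W(v) = -2*v² (W(v) = -2*v*v = -2*v²)
x(k) = 8
(x(W(-6)) + 45552)/((-16325 - 1*11424) - 15182) = (8 + 45552)/((-16325 - 1*11424) - 15182) = 45560/((-16325 - 11424) - 15182) = 45560/(-27749 - 15182) = 45560/(-42931) = 45560*(-1/42931) = -45560/42931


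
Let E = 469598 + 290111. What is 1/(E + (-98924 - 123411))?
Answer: 1/537374 ≈ 1.8609e-6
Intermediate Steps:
E = 759709
1/(E + (-98924 - 123411)) = 1/(759709 + (-98924 - 123411)) = 1/(759709 - 222335) = 1/537374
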